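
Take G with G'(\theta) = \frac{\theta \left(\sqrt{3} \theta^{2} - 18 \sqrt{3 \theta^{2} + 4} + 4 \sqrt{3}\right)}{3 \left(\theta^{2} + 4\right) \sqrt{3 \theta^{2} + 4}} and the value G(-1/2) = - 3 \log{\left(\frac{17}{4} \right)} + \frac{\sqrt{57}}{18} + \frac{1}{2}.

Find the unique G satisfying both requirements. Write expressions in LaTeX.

G(\theta) = \frac{\sqrt{\theta^{2} + \frac{4}{3}}}{3} - 3 \log{\left(\theta^{2} + 4 \right)} + \frac{1}{2}

Since d/d\theta undoes antidifferentiation here, G(\theta) must give back the stated G'(\theta).
A general antiderivative is \frac{\sqrt{\theta^{2} + \frac{4}{3}}}{3} - 3 \log{\left(\theta^{2} + 4 \right)} + C.
The condition gives C = - 3 \log{\left(\frac{17}{4} \right)} + \frac{\sqrt{57}}{18} + \frac{1}{2} - (- 3 \log{\left(\frac{17}{4} \right)} + \frac{\sqrt{57}}{18}) = \frac{1}{2}.
So G(\theta) = \frac{\sqrt{\theta^{2} + \frac{4}{3}}}{3} - 3 \log{\left(\theta^{2} + 4 \right)} + \frac{1}{2}.
Check: d/d\theta[\frac{\sqrt{\theta^{2} + \frac{4}{3}}}{3} - 3 \log{\left(\theta^{2} + 4 \right)} + \frac{1}{2}] = \frac{\sqrt{3} \theta^{3} - 18 \theta \sqrt{3 \theta^{2} + 4} + 4 \sqrt{3} \theta}{3 \theta^{2} \sqrt{3 \theta^{2} + 4} + 12 \sqrt{3 \theta^{2} + 4}}, which equals G'(\theta).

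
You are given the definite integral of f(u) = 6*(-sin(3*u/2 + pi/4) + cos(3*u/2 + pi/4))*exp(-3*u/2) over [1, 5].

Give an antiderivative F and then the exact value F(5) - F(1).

f has the shape v'r + vr' for v = 4*exp(-3*u/2) and r = sin(3*u/2 + pi/4) — it is the derivative of the product v*r.
F(u) = 4*exp(-3*u/2)*sin(3*u/2 + pi/4) is an antiderivative of f.
Check: d/du[4*exp(-3*u/2)*sin(3*u/2 + pi/4)] = (-6*sin(3*u/2 + pi/4) + 6*cos(3*u/2 + pi/4))*exp(-3*u/2), which equals f(u).
F(5) = 4*exp(-15/2)*sin(pi/4 + 15/2); F(1) = 4*exp(-3/2)*sin(pi/4 + 3/2).
Integral = F(5) - F(1) = -4*exp(-3/2)*sin(pi/4 + 3/2) + 4*exp(-15/2)*sin(pi/4 + 15/2).

Antiderivative: F(u) = 4*exp(-3*u/2)*sin(3*u/2 + pi/4); value = -4*exp(-3/2)*sin(pi/4 + 3/2) + 4*exp(-15/2)*sin(pi/4 + 15/2)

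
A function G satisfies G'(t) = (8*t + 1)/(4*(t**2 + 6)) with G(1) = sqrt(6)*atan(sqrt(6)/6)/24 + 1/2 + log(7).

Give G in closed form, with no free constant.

G(t) = log(t**2 + 6) + sqrt(6)*atan(sqrt(6)*t/6)/24 + 1/2

For G(t) to be correct, d/dt[G] must agree with the stated G'(t) identically.
A general antiderivative is log(t**2 + 6) + sqrt(6)*atan(sqrt(6)*t/6)/24 + C.
The condition gives C = sqrt(6)*atan(sqrt(6)/6)/24 + 1/2 + log(7) - (sqrt(6)*atan(sqrt(6)/6)/24 + log(7)) = 1/2.
So G(t) = log(t**2 + 6) + sqrt(6)*atan(sqrt(6)*t/6)/24 + 1/2.
Check: d/dt[log(t**2 + 6) + sqrt(6)*atan(sqrt(6)*t/6)/24 + 1/2] = (8*t + 1)/(4*t**2 + 24), which equals G'(t).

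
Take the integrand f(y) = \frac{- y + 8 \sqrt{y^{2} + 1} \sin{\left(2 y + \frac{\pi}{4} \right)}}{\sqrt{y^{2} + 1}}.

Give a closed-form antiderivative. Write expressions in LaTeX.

Since d/dy undoes antidifferentiation here, F'(y) = f(y) is required of F(y).
Check: d/dy[- \sqrt{y^{2} + 1} - 4 \cos{\left(2 y + \frac{\pi}{4} \right)}] = \frac{- y + 8 \sqrt{y^{2} + 1} \sin{\left(2 y + \frac{\pi}{4} \right)}}{\sqrt{y^{2} + 1}} = f(y).

An antiderivative is F(y) = - \sqrt{y^{2} + 1} - 4 \cos{\left(2 y + \frac{\pi}{4} \right)}.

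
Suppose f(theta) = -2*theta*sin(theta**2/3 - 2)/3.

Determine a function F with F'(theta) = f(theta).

f matches the chain-rule pattern g'(h)*h' with inner function h(theta) = theta**2/3 - 2; substituting u = h(theta) collapses the integral.
Check: d/dtheta[cos(theta**2/3 - 2)] = -2*theta*sin(theta**2/3 - 2)/3 = f(theta).

An antiderivative is F(theta) = cos(theta**2/3 - 2).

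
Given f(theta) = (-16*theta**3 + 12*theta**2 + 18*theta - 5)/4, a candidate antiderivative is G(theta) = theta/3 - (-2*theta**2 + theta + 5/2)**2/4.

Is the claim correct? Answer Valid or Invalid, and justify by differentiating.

d/dtheta[G] = -4*theta**3 + 3*theta**2 + 9*theta/2 - 11/12
d/dtheta[G] - f(theta) = 1/3 != 0.

Invalid: d/dtheta[G] - f = 1/3, which is not 0.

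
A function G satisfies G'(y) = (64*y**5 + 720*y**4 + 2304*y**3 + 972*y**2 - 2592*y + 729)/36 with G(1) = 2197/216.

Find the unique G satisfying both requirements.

G'(y) matches the chain-rule pattern g'(h)*h' with inner function h(y) = -2*y**2/3 - 3*y + 3/2; substituting u = h(y) collapses the integral.
A general antiderivative is -(-2*y**2/3 - 3*y + 3/2)**3 + C.
The condition gives C = 2197/216 - (2197/216) = 0.
So G(y) = 8*y**6/27 + 4*y**5 + 16*y**4 + 9*y**3 - 36*y**2 + 81*y/4 - 27/8.
Check: d/dy[8*y**6/27 + 4*y**5 + 16*y**4 + 9*y**3 - 36*y**2 + 81*y/4 - 27/8] = 16*y**5/9 + 20*y**4 + 64*y**3 + 27*y**2 - 72*y + 81/4, which equals G'(y).

G(y) = 8*y**6/27 + 4*y**5 + 16*y**4 + 9*y**3 - 36*y**2 + 81*y/4 - 27/8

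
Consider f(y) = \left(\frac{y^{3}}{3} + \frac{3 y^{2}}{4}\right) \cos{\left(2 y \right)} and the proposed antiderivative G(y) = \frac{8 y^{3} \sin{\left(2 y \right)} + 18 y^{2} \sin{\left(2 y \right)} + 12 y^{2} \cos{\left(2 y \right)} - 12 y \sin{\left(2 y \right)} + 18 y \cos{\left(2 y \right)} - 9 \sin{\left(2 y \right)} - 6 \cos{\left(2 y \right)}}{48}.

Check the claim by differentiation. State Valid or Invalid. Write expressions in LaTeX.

d/dy[G] = \frac{y^{3} \cos{\left(2 y \right)}}{3} + \frac{3 y^{2} \cos{\left(2 y \right)}}{4}
This equals f(y) exactly, so the claim holds.

Valid. The derivative of G reproduces f.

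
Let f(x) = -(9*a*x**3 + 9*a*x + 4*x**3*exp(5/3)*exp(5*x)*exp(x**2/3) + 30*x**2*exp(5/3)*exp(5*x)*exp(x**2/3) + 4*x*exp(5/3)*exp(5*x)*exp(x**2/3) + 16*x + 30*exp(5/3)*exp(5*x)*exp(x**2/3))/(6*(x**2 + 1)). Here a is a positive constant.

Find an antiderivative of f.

Check any antiderivative F(x) by computing F'(x) and comparing it with f(x).
Check: d/dx[(-9*a*x**2 - 12*exp(x**2/3 + 5*x + 5/3) - 16*log(3*x**2 + 3))/12] = (-9*a*x**3 - 9*a*x - 4*x**3*exp(5/3)*exp(5*x)*exp(x**2/3) - 30*x**2*exp(5/3)*exp(5*x)*exp(x**2/3) - 4*x*exp(5/3)*exp(5*x)*exp(x**2/3) - 16*x - 30*exp(5/3)*exp(5*x)*exp(x**2/3))/(6*x**2 + 6), which equals f(x).

An antiderivative is F(x) = (-9*a*x**2 - 12*exp(x**2/3 + 5*x + 5/3) - 16*log(3*x**2 + 3))/12.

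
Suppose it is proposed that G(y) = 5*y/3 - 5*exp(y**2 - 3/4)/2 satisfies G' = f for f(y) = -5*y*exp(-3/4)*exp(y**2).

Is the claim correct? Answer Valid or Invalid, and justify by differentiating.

Invalid: d/dy[G] - f = 5/3, which is not 0.

d/dy[G] = -5*y*exp(-3/4)*exp(y**2) + 5/3
d/dy[G] - f(y) = 5/3 != 0.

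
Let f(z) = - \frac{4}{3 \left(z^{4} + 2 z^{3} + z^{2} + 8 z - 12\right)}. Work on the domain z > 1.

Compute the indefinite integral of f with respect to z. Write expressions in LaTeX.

F(z) = - \frac{\log{\left(z - 1 \right)}}{15} + \frac{\log{\left(z + 3 \right)}}{39} + \frac{4 \log{\left(z^{2} + 4 \right)}}{195} + \frac{14 \operatorname{atan}{\left(\frac{z}{2} \right)}}{195} + C

Factor the denominator (3 \left(z - 1\right) \left(z + 3\right) \left(z^{2} + 4\right)) and decompose: f = \frac{4 \left(2 z + 7\right)}{195 \left(z^{2} + 4\right)} + \frac{1}{39 \left(z + 3\right)} - \frac{1}{15 \left(z - 1\right)}; each piece integrates to a log, atan, or power term.
Check: d/dz[- \frac{\log{\left(z - 1 \right)}}{15} + \frac{\log{\left(z + 3 \right)}}{39} + \frac{4 \log{\left(z^{2} + 4 \right)}}{195} + \frac{14 \operatorname{atan}{\left(\frac{z}{2} \right)}}{195}] = - \frac{4}{3 z^{4} + 6 z^{3} + 3 z^{2} + 24 z - 36}, which equals f(z).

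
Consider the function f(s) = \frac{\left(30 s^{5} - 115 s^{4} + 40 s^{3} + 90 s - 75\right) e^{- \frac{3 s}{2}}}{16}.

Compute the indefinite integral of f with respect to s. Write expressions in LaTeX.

f has the shape u'v + uv' for u = - \frac{5 s^{5}}{4} + \frac{5 s^{4}}{8} - \frac{15 s}{4} + \frac{5}{8} and v = e^{- \frac{3 s}{2}} — it is the derivative of the product u*v.
Check: d/ds[- \frac{5 \left(s^{5} - \frac{s^{4}}{2} + 3 s - \frac{1}{2}\right) e^{- \frac{3 s}{2}}}{4}] = \frac{\left(30 s^{5} - 115 s^{4} + 40 s^{3} + 90 s - 75\right) e^{- \frac{3 s}{2}}}{16} = f(s).

F(s) = - \frac{5 \left(s^{5} - \frac{s^{4}}{2} + 3 s - \frac{1}{2}\right) e^{- \frac{3 s}{2}}}{4} + C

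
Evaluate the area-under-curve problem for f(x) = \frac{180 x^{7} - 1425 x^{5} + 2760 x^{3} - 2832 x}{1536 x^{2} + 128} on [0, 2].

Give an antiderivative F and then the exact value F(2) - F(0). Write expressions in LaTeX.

A candidate is checked by its d/dx: the result must match f(x).
F(x) = \frac{- 5 \left(4 - x^{2}\right)^{3} - 256 \log{\left(4 x^{2} + \frac{1}{3} \right)}}{256} is an antiderivative of f.
Check: d/dx[\frac{- 5 \left(4 - x^{2}\right)^{3} - 256 \log{\left(4 x^{2} + \frac{1}{3} \right)}}{256}] = \frac{180 x^{7} - 1425 x^{5} + 2760 x^{3} - 2832 x}{1536 x^{2} + 128} = f(x).
F(2) = - \log{\left(\frac{49}{3} \right)}; F(0) = - \frac{5}{4} + \log{\left(3 \right)}.
Integral = F(2) - F(0) = - \log{\left(\frac{49}{3} \right)} - \log{\left(3 \right)} + \frac{5}{4}.

Antiderivative: F(x) = \frac{- 5 \left(4 - x^{2}\right)^{3} - 256 \log{\left(4 x^{2} + \frac{1}{3} \right)}}{256}; value = - \log{\left(\frac{49}{3} \right)} - \log{\left(3 \right)} + \frac{5}{4}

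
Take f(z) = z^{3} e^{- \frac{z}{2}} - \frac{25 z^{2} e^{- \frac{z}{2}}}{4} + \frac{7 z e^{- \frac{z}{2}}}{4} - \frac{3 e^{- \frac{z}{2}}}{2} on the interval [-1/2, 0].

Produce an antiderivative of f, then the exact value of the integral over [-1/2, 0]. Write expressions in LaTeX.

Antiderivative: F(z) = - 2 z^{3} e^{- \frac{z}{2}} + \frac{z^{2} e^{- \frac{z}{2}}}{2} - \frac{3 z e^{- \frac{z}{2}}}{2}; value = - \frac{9 e^{\frac{1}{4}}}{8}

Recognize the product-rule pattern: f = u'v + uv' with u = - 2 z^{3} + \frac{z^{2}}{2} - \frac{3 z}{2}, v = e^{- \frac{z}{2}}, so integration by parts undoes it.
F(z) = - 2 z^{3} e^{- \frac{z}{2}} + \frac{z^{2} e^{- \frac{z}{2}}}{2} - \frac{3 z e^{- \frac{z}{2}}}{2} is an antiderivative of f.
Check: d/dz[- 2 z^{3} e^{- \frac{z}{2}} + \frac{z^{2} e^{- \frac{z}{2}}}{2} - \frac{3 z e^{- \frac{z}{2}}}{2}] = \frac{\left(4 z^{3} - 25 z^{2} + 7 z - 6\right) e^{- \frac{z}{2}}}{4}, which equals f(z).
F(0) = 0; F(-1/2) = \frac{9 e^{\frac{1}{4}}}{8}.
Integral = F(0) - F(-1/2) = - \frac{9 e^{\frac{1}{4}}}{8}.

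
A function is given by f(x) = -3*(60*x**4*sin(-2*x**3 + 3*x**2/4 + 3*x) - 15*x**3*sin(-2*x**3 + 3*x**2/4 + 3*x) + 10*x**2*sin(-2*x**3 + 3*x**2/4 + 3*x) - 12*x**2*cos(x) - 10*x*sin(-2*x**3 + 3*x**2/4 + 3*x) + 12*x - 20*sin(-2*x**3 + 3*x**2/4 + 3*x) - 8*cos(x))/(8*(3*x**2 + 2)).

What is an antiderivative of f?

Whatever form F(x) takes, F'(x) = f(x) is non-negotiable.
Check: d/dx[-3*log(3*x**2/2 + 1)/4 + 3*sin(x)/2 - 5*cos(-2*x**3 + 3*x**2/4 + 3*x)/4] = (-180*x**4*sin(-2*x**3 + 3*x**2/4 + 3*x) + 45*x**3*sin(-2*x**3 + 3*x**2/4 + 3*x) - 30*x**2*sin(-2*x**3 + 3*x**2/4 + 3*x) + 36*x**2*cos(x) + 30*x*sin(-2*x**3 + 3*x**2/4 + 3*x) - 36*x + 60*sin(-2*x**3 + 3*x**2/4 + 3*x) + 24*cos(x))/(24*x**2 + 16), which equals f(x).

An antiderivative is F(x) = -3*log(3*x**2/2 + 1)/4 + 3*sin(x)/2 - 5*cos(-2*x**3 + 3*x**2/4 + 3*x)/4.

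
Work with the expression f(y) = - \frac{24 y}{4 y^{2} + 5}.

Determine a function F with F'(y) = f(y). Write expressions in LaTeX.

An antiderivative is F(y) = - 3 \log{\left(2 y^{2} + \frac{5}{2} \right)}.

The substitution u = 2 y^{2} + \frac{5}{2} works: f is exactly (dF/du)*(du/dy) for that inner function.
Check: d/dy[- 3 \log{\left(2 y^{2} + \frac{5}{2} \right)}] = - \frac{24 y}{4 y^{2} + 5} = f(y).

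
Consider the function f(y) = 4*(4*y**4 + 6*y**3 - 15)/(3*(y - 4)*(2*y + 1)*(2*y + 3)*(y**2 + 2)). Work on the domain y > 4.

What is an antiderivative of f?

An antiderivative is F(y) = 2786*log(y - 4)/2673 + 124*log(y + 1/2)/243 - 40*log(y + 3/2)/187 - 11*log(y**2 + 2)/4131 + 892*sqrt(2)*atan(sqrt(2)*y/2)/4131.

The denominator factors as 3*(y - 4)*(2*y + 1)*(2*y + 3)*(y**2 + 2); partial fractions split f into directly integrable pieces: -2*(11*y - 892)/(4131*(y**2 + 2)) - 80/(187*(2*y + 3)) + 248/(243*(2*y + 1)) + 2786/(2673*(y - 4)).
Check: d/dy[2786*log(y - 4)/2673 + 124*log(y + 1/2)/243 - 40*log(y + 3/2)/187 - 11*log(y**2 + 2)/4131 + 892*sqrt(2)*atan(sqrt(2)*y/2)/4131] = (16*y**4 + 24*y**3 - 60)/(12*y**5 - 24*y**4 - 63*y**3 - 84*y**2 - 174*y - 72), which equals f(y).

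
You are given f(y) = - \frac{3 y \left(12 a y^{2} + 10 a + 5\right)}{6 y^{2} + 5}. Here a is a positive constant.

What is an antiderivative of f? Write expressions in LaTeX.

An antiderivative is F(y) = - 3 a y^{2} - \frac{5 \log{\left(2 y^{2} + \frac{5}{3} \right)}}{4}.

Differentiate the proposed F(y) back; it has to land on f(y) exactly.
Check: d/dy[- 3 a y^{2} - \frac{5 \log{\left(2 y^{2} + \frac{5}{3} \right)}}{4}] = \frac{- 36 a y^{3} - 30 a y - 15 y}{6 y^{2} + 5}, which equals f(y).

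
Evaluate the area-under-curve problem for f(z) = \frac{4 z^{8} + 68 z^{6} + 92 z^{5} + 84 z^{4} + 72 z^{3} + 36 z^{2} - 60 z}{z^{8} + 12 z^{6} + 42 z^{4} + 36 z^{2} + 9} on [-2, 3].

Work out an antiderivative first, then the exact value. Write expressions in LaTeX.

Antiderivative: F(z) = - \frac{4 \left(- \frac{2 z^{5}}{3} - z^{4} - \frac{2 z^{3}}{3} + \frac{5 z^{2}}{3}\right)}{\frac{2 z^{4}}{3} + 4 z^{2} + 2}; value = \frac{12970}{989}

Recognize the product-rule pattern: f = u'v + uv' with u = - \frac{4}{\frac{2 z^{4}}{3} + 4 z^{2} + 2}, v = - \frac{2 z^{5}}{3} - z^{4} - \frac{2 z^{3}}{3} + \frac{5 z^{2}}{3}, so integration by parts undoes it.
F(z) = - \frac{4 \left(- \frac{2 z^{5}}{3} - z^{4} - \frac{2 z^{3}}{3} + \frac{5 z^{2}}{3}\right)}{\frac{2 z^{4}}{3} + 4 z^{2} + 2} is an antiderivative of f.
Check: d/dz[- \frac{4 \left(- \frac{2 z^{5}}{3} - z^{4} - \frac{2 z^{3}}{3} + \frac{5 z^{2}}{3}\right)}{\frac{2 z^{4}}{3} + 4 z^{2} + 2}] = \frac{4 z^{8} + 68 z^{6} + 92 z^{5} + 84 z^{4} + 72 z^{3} + 36 z^{2} - 60 z}{z^{8} + 12 z^{6} + 42 z^{4} + 36 z^{2} + 9} = f(z).
F(3) = \frac{246}{23}; F(-2) = - \frac{104}{43}.
Integral = F(3) - F(-2) = \frac{12970}{989}.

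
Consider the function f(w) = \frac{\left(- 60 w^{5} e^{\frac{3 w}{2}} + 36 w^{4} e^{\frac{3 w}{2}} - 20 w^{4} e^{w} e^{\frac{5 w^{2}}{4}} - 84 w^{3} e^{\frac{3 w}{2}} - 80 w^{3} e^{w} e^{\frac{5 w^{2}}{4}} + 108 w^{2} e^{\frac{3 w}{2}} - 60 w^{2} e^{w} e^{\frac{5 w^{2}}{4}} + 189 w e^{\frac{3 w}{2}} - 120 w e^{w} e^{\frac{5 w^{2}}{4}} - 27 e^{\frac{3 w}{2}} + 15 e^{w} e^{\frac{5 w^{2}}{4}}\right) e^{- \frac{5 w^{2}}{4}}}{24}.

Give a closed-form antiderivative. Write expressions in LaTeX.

An antiderivative is F(w) = \left(\frac{5 e^{w}}{2} - 3 e^{- \frac{5 w^{2}}{4} + \frac{3 w}{2}}\right) \left(- \frac{w^{4}}{3} - w^{2} + \frac{1}{4}\right).

Recognize the product-rule pattern: f = u'v + uv' with u = \frac{5 e^{w}}{2} - 3 e^{- \frac{5 w^{2}}{4} + \frac{3 w}{2}}, v = - \frac{w^{4}}{3} - w^{2} + \frac{1}{4}, so integration by parts undoes it.
Check: d/dw[\left(\frac{5 e^{w}}{2} - 3 e^{- \frac{5 w^{2}}{4} + \frac{3 w}{2}}\right) \left(- \frac{w^{4}}{3} - w^{2} + \frac{1}{4}\right)] = - \frac{5 w^{5} e^{\frac{3 w}{2}} e^{- \frac{5 w^{2}}{4}}}{2} + \frac{3 w^{4} e^{\frac{3 w}{2}} e^{- \frac{5 w^{2}}{4}}}{2} - \frac{5 w^{4} e^{w}}{6} - \frac{7 w^{3} e^{\frac{3 w}{2}} e^{- \frac{5 w^{2}}{4}}}{2} - \frac{10 w^{3} e^{w}}{3} + \frac{9 w^{2} e^{\frac{3 w}{2}} e^{- \frac{5 w^{2}}{4}}}{2} - \frac{5 w^{2} e^{w}}{2} + \frac{63 w e^{\frac{3 w}{2}} e^{- \frac{5 w^{2}}{4}}}{8} - 5 w e^{w} - \frac{9 e^{\frac{3 w}{2}} e^{- \frac{5 w^{2}}{4}}}{8} + \frac{5 e^{w}}{8}, which equals f(w).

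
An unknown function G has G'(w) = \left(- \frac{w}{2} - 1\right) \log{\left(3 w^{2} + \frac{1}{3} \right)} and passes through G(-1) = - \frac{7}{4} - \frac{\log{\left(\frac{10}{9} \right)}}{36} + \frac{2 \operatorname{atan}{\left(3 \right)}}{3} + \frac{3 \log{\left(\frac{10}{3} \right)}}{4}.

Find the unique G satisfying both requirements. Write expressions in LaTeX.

G(w) = - \frac{9 w^{2} \log{\left(3 w^{2} + \frac{1}{3} \right)} - 9 w^{2} + 36 w \log{\left(3 w^{2} + \frac{1}{3} \right)} - 72 w + \log{\left(w^{2} + \frac{1}{9} \right)} + 24 \operatorname{atan}{\left(3 w \right)}}{36}

Whatever form G(w) takes, its d/dw must return the stated G'(w).
A general antiderivative is \frac{w^{2}}{4} + 2 w + \left(- \frac{w^{2}}{4} - w\right) \log{\left(3 w^{2} + \frac{1}{3} \right)} - \frac{\log{\left(w^{2} + \frac{1}{9} \right)}}{36} - \frac{2 \operatorname{atan}{\left(3 w \right)}}{3} + C.
The condition gives C = - \frac{7}{4} - \frac{\log{\left(\frac{10}{9} \right)}}{36} + \frac{2 \operatorname{atan}{\left(3 \right)}}{3} + \frac{3 \log{\left(\frac{10}{3} \right)}}{4} - (- \frac{7}{4} - \frac{\log{\left(\frac{10}{9} \right)}}{36} + \frac{2 \operatorname{atan}{\left(3 \right)}}{3} + \frac{3 \log{\left(\frac{10}{3} \right)}}{4}) = 0.
So G(w) = - \frac{9 w^{2} \log{\left(3 w^{2} + \frac{1}{3} \right)} - 9 w^{2} + 36 w \log{\left(3 w^{2} + \frac{1}{3} \right)} - 72 w + \log{\left(w^{2} + \frac{1}{9} \right)} + 24 \operatorname{atan}{\left(3 w \right)}}{36}.
Check: d/dw[- \frac{9 w^{2} \log{\left(3 w^{2} + \frac{1}{3} \right)} - 9 w^{2} + 36 w \log{\left(3 w^{2} + \frac{1}{3} \right)} - 72 w + \log{\left(w^{2} + \frac{1}{9} \right)} + 24 \operatorname{atan}{\left(3 w \right)}}{36}] = - \frac{w \log{\left(3 w^{2} + \frac{1}{3} \right)}}{2} - \log{\left(3 w^{2} + \frac{1}{3} \right)}, which equals G'(w).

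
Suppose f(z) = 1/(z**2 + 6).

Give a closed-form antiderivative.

Recover f(z) by differentiating a candidate F(z); any mismatch rules it out.
Check: d/dz[sqrt(6)*atan(sqrt(6)*z/6)/6] = 1/(z**2 + 6) = f(z).

An antiderivative is F(z) = sqrt(6)*atan(sqrt(6)*z/6)/6.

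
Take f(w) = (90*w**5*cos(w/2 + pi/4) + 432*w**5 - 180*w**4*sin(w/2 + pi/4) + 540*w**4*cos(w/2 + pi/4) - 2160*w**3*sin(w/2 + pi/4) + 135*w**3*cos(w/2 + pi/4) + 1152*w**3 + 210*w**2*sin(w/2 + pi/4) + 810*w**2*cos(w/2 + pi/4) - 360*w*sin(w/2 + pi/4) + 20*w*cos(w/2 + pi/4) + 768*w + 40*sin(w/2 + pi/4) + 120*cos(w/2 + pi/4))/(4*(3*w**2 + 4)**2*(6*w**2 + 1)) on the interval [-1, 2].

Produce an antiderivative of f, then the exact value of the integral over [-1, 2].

Antiderivative: F(w) = (6*w**2*log(2*w**2 + 1/3) + 5*w*sin(w/2 + pi/4) + 8*log(2*w**2 + 1/3) + 30*sin(w/2 + pi/4))/(2*(3*w**2 + 4)); value = -log(7/3) - 25*cos(1/2 + pi/4)/14 + 5*sin(pi/4 + 1)/4 + log(25/3)

A candidate is checked by its d/dw: the result must match f(w).
F(w) = (6*w**2*log(2*w**2 + 1/3) + 5*w*sin(w/2 + pi/4) + 8*log(2*w**2 + 1/3) + 30*sin(w/2 + pi/4))/(2*(3*w**2 + 4)) is an antiderivative of f.
Check: d/dw[(6*w**2*log(2*w**2 + 1/3) + 5*w*sin(w/2 + pi/4) + 8*log(2*w**2 + 1/3) + 30*sin(w/2 + pi/4))/(2*(3*w**2 + 4))] = (90*w**5*cos(w/2 + pi/4) + 432*w**5 - 180*w**4*sin(w/2 + pi/4) + 540*w**4*cos(w/2 + pi/4) - 2160*w**3*sin(w/2 + pi/4) + 135*w**3*cos(w/2 + pi/4) + 1152*w**3 + 210*w**2*sin(w/2 + pi/4) + 810*w**2*cos(w/2 + pi/4) - 360*w*sin(w/2 + pi/4) + 20*w*cos(w/2 + pi/4) + 768*w + 40*sin(w/2 + pi/4) + 120*cos(w/2 + pi/4))/(216*w**6 + 612*w**4 + 480*w**2 + 64), which equals f(w).
F(2) = 5*sin(pi/4 + 1)/4 + log(25/3); F(-1) = 25*cos(1/2 + pi/4)/14 + log(7/3).
Integral = F(2) - F(-1) = -log(7/3) - 25*cos(1/2 + pi/4)/14 + 5*sin(pi/4 + 1)/4 + log(25/3).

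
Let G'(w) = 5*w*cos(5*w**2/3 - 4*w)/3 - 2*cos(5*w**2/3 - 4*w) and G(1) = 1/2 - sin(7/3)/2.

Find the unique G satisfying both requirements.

G(w) = sin(5*w**2/3 - 4*w)/2 + 1/2

G'(w) matches the chain-rule pattern g'(h)*h' with inner function h(w) = 5*w**2/3 - 4*w; substituting u = h(w) collapses the integral.
A general antiderivative is sin(5*w**2/3 - 4*w)/2 + C.
The condition gives C = 1/2 - sin(7/3)/2 - (-sin(7/3)/2) = 1/2.
So G(w) = sin(5*w**2/3 - 4*w)/2 + 1/2.
Check: d/dw[sin(5*w**2/3 - 4*w)/2 + 1/2] = 5*w*cos(5*w**2/3 - 4*w)/3 - 2*cos(5*w**2/3 - 4*w) = G'(w).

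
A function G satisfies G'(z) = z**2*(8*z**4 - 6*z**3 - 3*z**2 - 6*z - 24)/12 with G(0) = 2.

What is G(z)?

A candidate passes only if d/dz[G] lands on the given G'(z) exactly.
A general antiderivative is 2*z**7/21 - z**6/12 - z**5/20 - z**4/8 - 2*z**3/3 + C.
The condition gives C = 2 - (0) = 2.
So G(z) = 2*z**7/21 - z**6/12 - z**5/20 - z**4/8 - 2*z**3/3 + 2.
Check: d/dz[2*z**7/21 - z**6/12 - z**5/20 - z**4/8 - 2*z**3/3 + 2] = 2*z**6/3 - z**5/2 - z**4/4 - z**3/2 - 2*z**2, which equals G'(z).

G(z) = 2*z**7/21 - z**6/12 - z**5/20 - z**4/8 - 2*z**3/3 + 2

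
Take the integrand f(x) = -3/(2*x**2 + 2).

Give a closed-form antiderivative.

An antiderivative is F(x) = -3*atan(x)/2.

Check any antiderivative F(x) by computing F'(x) and comparing it with f(x).
Check: d/dx[-3*atan(x)/2] = -3/(2*x**2 + 2) = f(x).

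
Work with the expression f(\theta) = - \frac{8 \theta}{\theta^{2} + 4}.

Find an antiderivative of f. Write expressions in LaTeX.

An antiderivative is F(\theta) = - 4 \log{\left(\frac{\theta^{2}}{2} + 2 \right)}.

f matches the chain-rule pattern g'(h)*h' with inner function h(\theta) = \frac{\theta^{2}}{2} + 2; substituting u = h(\theta) collapses the integral.
Check: d/d\theta[- 4 \log{\left(\frac{\theta^{2}}{2} + 2 \right)}] = - \frac{8 \theta}{\theta^{2} + 4} = f(\theta).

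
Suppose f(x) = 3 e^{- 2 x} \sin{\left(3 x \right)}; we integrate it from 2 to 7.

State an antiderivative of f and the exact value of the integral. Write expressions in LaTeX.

Antiderivative: F(x) = - \frac{6 e^{- 2 x} \sin{\left(3 x \right)}}{13} - \frac{9 e^{- 2 x} \cos{\left(3 x \right)}}{13}; value = \frac{6 \sin{\left(6 \right)}}{13 e^{4}} - \frac{6 \sin{\left(21 \right)}}{13 e^{14}} - \frac{9 \cos{\left(21 \right)}}{13 e^{14}} + \frac{9 \cos{\left(6 \right)}}{13 e^{4}}

Differentiate the proposed F(x) back; it has to land on f(x) exactly.
F(x) = - \frac{6 e^{- 2 x} \sin{\left(3 x \right)}}{13} - \frac{9 e^{- 2 x} \cos{\left(3 x \right)}}{13} is an antiderivative of f.
Check: d/dx[- \frac{6 e^{- 2 x} \sin{\left(3 x \right)}}{13} - \frac{9 e^{- 2 x} \cos{\left(3 x \right)}}{13}] = 3 e^{- 2 x} \sin{\left(3 x \right)} = f(x).
F(7) = - \frac{6 \sin{\left(21 \right)}}{13 e^{14}} - \frac{9 \cos{\left(21 \right)}}{13 e^{14}}; F(2) = - \frac{9 \cos{\left(6 \right)}}{13 e^{4}} - \frac{6 \sin{\left(6 \right)}}{13 e^{4}}.
Integral = F(7) - F(2) = \frac{6 \sin{\left(6 \right)}}{13 e^{4}} - \frac{6 \sin{\left(21 \right)}}{13 e^{14}} - \frac{9 \cos{\left(21 \right)}}{13 e^{14}} + \frac{9 \cos{\left(6 \right)}}{13 e^{4}}.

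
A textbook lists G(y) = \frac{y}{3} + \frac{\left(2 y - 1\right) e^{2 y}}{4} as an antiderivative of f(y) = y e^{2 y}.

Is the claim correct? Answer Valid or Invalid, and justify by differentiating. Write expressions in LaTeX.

d/dy[G] = y e^{2 y} + \frac{1}{3}
d/dy[G] - f(y) = \frac{1}{3} != 0.

Invalid: d/dy[G] - f = \frac{1}{3}, which is not 0.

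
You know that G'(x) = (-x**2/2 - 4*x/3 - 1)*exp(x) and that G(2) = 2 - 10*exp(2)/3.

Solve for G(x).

G(x) = (-3*x**2 - 2*x - 4)*exp(x)/6 + 2

Recognize the product-rule pattern: G'(x) = u'v + uv' with u = -x**2/2 - x/3 - 2/3, v = exp(x), so integration by parts undoes it.
A general antiderivative is (-3*x**2 - 2*x - 4)*exp(x)/6 + C.
The condition gives C = 2 - 10*exp(2)/3 - (-10*exp(2)/3) = 2.
So G(x) = (-3*x**2 - 2*x - 4)*exp(x)/6 + 2.
Check: d/dx[(-3*x**2 - 2*x - 4)*exp(x)/6 + 2] = -x**2*exp(x)/2 - 4*x*exp(x)/3 - exp(x), which equals G'(x).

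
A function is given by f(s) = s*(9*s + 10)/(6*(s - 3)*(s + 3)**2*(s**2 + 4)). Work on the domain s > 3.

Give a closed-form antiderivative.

An antiderivative is F(s) = 37*log(s - 3)/936 + 311*log(s + 3)/12168 - 11*log(s**2 + 4)/338 + 17*atan(s/2)/507 + 17/(156*s + 468).

Factor the denominator (6*(s - 3)*(s + 3)**2*(s**2 + 4)) and decompose: f = -(33*s - 34)/(507*(s**2 + 4)) + 311/(12168*(s + 3)) - 17/(156*(s + 3)**2) + 37/(936*(s - 3)); each piece integrates to a log, atan, or power term.
Check: d/ds[37*log(s - 3)/936 + 311*log(s + 3)/12168 - 11*log(s**2 + 4)/338 + 17*atan(s/2)/507 + 17/(156*s + 468)] = (9*s**2 + 10*s)/(6*s**5 + 18*s**4 - 30*s**3 - 90*s**2 - 216*s - 648), which equals f(s).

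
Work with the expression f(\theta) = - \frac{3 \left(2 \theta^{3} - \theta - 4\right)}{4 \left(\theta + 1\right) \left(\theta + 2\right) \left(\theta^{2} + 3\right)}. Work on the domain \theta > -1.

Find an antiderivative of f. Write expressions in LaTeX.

An antiderivative is F(\theta) = \frac{210 \log{\left(\theta + 1 \right)} - 432 \log{\left(\theta + 2 \right)} - 57 \log{\left(\theta^{2} + 3 \right)} + 118 \sqrt{3} \operatorname{atan}{\left(\frac{\sqrt{3} \theta}{3} \right)}}{224}.

The denominator factors as 4 \left(\theta + 1\right) \left(\theta + 2\right) \left(\theta^{2} + 3\right); partial fractions split f into directly integrable pieces: - \frac{3 \left(19 \theta - 59\right)}{112 \left(\theta^{2} + 3\right)} - \frac{27}{14 \left(\theta + 2\right)} + \frac{15}{16 \left(\theta + 1\right)}.
Check: d/d\theta[\frac{210 \log{\left(\theta + 1 \right)} - 432 \log{\left(\theta + 2 \right)} - 57 \log{\left(\theta^{2} + 3 \right)} + 118 \sqrt{3} \operatorname{atan}{\left(\frac{\sqrt{3} \theta}{3} \right)}}{224}] = \frac{- 6 \theta^{3} + 3 \theta + 12}{4 \theta^{4} + 12 \theta^{3} + 20 \theta^{2} + 36 \theta + 24}, which equals f(\theta).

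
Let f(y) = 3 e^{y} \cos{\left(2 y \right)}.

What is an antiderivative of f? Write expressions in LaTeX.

A first test for any F(y): its y-derivative must equal f(y) identically.
Check: d/dy[\frac{3 \left(2 \sin{\left(2 y \right)} + \cos{\left(2 y \right)}\right) e^{y}}{5}] = 3 e^{y} \cos{\left(2 y \right)} = f(y).

An antiderivative is F(y) = \frac{3 \left(2 \sin{\left(2 y \right)} + \cos{\left(2 y \right)}\right) e^{y}}{5}.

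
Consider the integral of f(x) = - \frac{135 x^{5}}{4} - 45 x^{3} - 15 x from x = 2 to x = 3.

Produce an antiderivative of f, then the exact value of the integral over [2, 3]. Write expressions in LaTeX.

f matches the chain-rule pattern g'(h)*h' with inner function h(x) = \frac{3 x^{2}}{2} + 1; substituting u = h(x) collapses the integral.
F(x) = - \frac{5 \left(\frac{3 x^{2}}{2} + 1\right)^{3}}{3} is an antiderivative of f.
Check: d/dx[- \frac{5 \left(\frac{3 x^{2}}{2} + 1\right)^{3}}{3}] = - \frac{135 x^{5}}{4} - 45 x^{3} - 15 x = f(x).
F(3) = - \frac{121945}{24}; F(2) = - \frac{1715}{3}.
Integral = F(3) - F(2) = - \frac{36075}{8}.

Antiderivative: F(x) = - \frac{5 \left(\frac{3 x^{2}}{2} + 1\right)^{3}}{3}; value = - \frac{36075}{8}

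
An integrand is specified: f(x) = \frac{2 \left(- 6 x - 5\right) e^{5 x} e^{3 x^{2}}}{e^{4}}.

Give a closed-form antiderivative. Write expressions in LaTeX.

An antiderivative is F(x) = - \frac{2 e^{5 x} e^{3 x^{2}}}{e^{4}}.

f matches the chain-rule pattern g'(h)*h' with inner function h(x) = 3 x^{2} + 5 x - 4; substituting u = h(x) collapses the integral.
Check: d/dx[- \frac{2 e^{5 x} e^{3 x^{2}}}{e^{4}}] = \frac{- 12 x e^{5 x} e^{3 x^{2}} - 10 e^{5 x} e^{3 x^{2}}}{e^{4}}, which equals f(x).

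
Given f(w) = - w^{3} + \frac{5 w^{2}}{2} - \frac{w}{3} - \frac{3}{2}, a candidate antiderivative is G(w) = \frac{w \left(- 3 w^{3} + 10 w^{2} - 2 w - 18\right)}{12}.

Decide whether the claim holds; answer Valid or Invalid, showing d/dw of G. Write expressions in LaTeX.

d/dw[G] = - w^{3} + \frac{5 w^{2}}{2} - \frac{w}{3} - \frac{3}{2}
This equals f(w) exactly, so the claim holds.

Valid: G'(w) = f(w).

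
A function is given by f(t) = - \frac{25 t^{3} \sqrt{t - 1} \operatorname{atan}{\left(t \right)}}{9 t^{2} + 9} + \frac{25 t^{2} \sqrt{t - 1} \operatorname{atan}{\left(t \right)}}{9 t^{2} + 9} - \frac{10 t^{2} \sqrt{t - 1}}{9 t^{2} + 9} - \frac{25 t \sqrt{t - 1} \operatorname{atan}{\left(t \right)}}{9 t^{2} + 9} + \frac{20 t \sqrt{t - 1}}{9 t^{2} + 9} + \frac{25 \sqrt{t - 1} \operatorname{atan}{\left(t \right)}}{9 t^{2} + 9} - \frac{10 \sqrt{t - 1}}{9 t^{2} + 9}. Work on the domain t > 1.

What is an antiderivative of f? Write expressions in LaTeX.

Recognize the product-rule pattern: f = u'v + uv' with u = - \frac{10 \left(t - 1\right)^{\frac{5}{2}}}{9}, v = \operatorname{atan}{\left(t \right)}, so integration by parts undoes it.
Check: d/dt[- \frac{10 t^{2} \sqrt{t - 1} \operatorname{atan}{\left(t \right)}}{9} + \frac{20 t \sqrt{t - 1} \operatorname{atan}{\left(t \right)}}{9} - \frac{10 \sqrt{t - 1} \operatorname{atan}{\left(t \right)}}{9}] = \frac{- 25 t^{4} \operatorname{atan}{\left(t \right)} + 50 t^{3} \operatorname{atan}{\left(t \right)} - 10 t^{3} - 50 t^{2} \operatorname{atan}{\left(t \right)} + 30 t^{2} + 50 t \operatorname{atan}{\left(t \right)} - 30 t - 25 \operatorname{atan}{\left(t \right)} + 10}{9 t^{2} \sqrt{t - 1} + 9 \sqrt{t - 1}}, which equals f(t).

An antiderivative is F(t) = - \frac{10 t^{2} \sqrt{t - 1} \operatorname{atan}{\left(t \right)}}{9} + \frac{20 t \sqrt{t - 1} \operatorname{atan}{\left(t \right)}}{9} - \frac{10 \sqrt{t - 1} \operatorname{atan}{\left(t \right)}}{9}.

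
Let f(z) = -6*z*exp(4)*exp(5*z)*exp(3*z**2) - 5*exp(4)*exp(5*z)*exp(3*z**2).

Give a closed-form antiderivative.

An antiderivative is F(z) = -exp(4)*exp(5*z)*exp(3*z**2).

f matches the chain-rule pattern g'(h)*h' with inner function h(z) = 3*z**2 + 5*z + 4; substituting u = h(z) collapses the integral.
Check: d/dz[-exp(4)*exp(5*z)*exp(3*z**2)] = -6*z*exp(4)*exp(5*z)*exp(3*z**2) - 5*exp(4)*exp(5*z)*exp(3*z**2) = f(z).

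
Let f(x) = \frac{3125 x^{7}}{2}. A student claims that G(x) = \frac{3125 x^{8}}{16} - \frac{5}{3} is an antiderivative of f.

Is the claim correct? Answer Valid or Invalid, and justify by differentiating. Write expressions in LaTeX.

d/dx[G] = \frac{3125 x^{7}}{2}
This equals f(x) exactly, so the claim holds.

Valid - differentiating G returns exactly f.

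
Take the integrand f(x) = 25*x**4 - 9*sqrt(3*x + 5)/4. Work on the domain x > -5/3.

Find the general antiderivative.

The integrand splits into summands that can be handled one at a time.
Check: d/dx[5*x**5 - 3*x*sqrt(3*x + 5)/2 - 5*sqrt(3*x + 5)/2] = (100*x**4*sqrt(3*x + 5) - 27*x - 45)/(4*sqrt(3*x + 5)), which equals f(x).

F(x) = 5*x**5 - 3*x*sqrt(3*x + 5)/2 - 5*sqrt(3*x + 5)/2 + C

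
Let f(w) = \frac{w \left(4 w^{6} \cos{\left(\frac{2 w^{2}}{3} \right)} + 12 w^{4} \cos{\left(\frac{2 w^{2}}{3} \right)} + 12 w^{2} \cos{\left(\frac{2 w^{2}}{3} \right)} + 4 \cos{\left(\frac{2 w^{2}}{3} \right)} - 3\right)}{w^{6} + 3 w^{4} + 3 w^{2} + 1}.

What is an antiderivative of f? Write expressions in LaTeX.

An antiderivative is F(w) = \frac{3 \left(4 \left(w^{4} + 2 w^{2} + 1\right) \sin{\left(\frac{2 w^{2}}{3} \right)} + 1\right)}{4 \left(w^{4} + 2 w^{2} + 1\right)}.

Any candidate F(w) must reproduce f(w) exactly when differentiated.
Check: d/dw[\frac{3 \left(4 \left(w^{4} + 2 w^{2} + 1\right) \sin{\left(\frac{2 w^{2}}{3} \right)} + 1\right)}{4 \left(w^{4} + 2 w^{2} + 1\right)}] = \frac{4 w^{7} \cos{\left(\frac{2 w^{2}}{3} \right)} + 12 w^{5} \cos{\left(\frac{2 w^{2}}{3} \right)} + 12 w^{3} \cos{\left(\frac{2 w^{2}}{3} \right)} + 4 w \cos{\left(\frac{2 w^{2}}{3} \right)} - 3 w}{w^{6} + 3 w^{4} + 3 w^{2} + 1}, which equals f(w).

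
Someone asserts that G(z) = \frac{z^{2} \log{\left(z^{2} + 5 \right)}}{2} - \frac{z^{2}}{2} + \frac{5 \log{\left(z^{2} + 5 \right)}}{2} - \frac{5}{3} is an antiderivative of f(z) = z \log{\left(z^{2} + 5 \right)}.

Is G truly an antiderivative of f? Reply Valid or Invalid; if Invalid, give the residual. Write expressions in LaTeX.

d/dz[G] = z \log{\left(z^{2} + 5 \right)}
This equals f(z) exactly, so the claim holds.

Valid: G'(z) = f(z).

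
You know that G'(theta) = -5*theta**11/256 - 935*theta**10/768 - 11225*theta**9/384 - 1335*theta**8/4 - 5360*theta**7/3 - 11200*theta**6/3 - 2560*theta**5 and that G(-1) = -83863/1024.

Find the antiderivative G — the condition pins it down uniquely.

G(theta) = (-5*theta**6*(theta + 2)**2*(theta + 16)**4 + 1536)/3072

Recognize the product-rule pattern: G'(theta) = u'v + uv' with u = -15*(theta**2/4 + 4*theta)**4/4, v = (theta**2/3 + 2*theta/3)**2, so integration by parts undoes it.
A general antiderivative is -15*(theta**2/4 + 4*theta)**4*(theta**2/3 + 2*theta/3)**2/4 + C.
The condition gives C = -83863/1024 - (-84375/1024) = 1/2.
So G(theta) = (-5*theta**6*(theta + 2)**2*(theta + 16)**4 + 1536)/3072.
Check: d/dtheta[(-5*theta**6*(theta + 2)**2*(theta + 16)**4 + 1536)/3072] = -5*theta**11/256 - 935*theta**10/768 - 11225*theta**9/384 - 1335*theta**8/4 - 5360*theta**7/3 - 11200*theta**6/3 - 2560*theta**5 = G'(theta).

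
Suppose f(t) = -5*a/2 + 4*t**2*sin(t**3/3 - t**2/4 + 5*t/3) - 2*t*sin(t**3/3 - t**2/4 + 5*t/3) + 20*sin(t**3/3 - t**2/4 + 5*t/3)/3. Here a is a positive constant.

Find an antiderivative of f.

An antiderivative is F(t) = -(5*a*t + 8*cos(t**3/3 - t**2/4 + 5*t/3))/2.

The integrand splits into summands that can be handled one at a time.
Check: d/dt[-(5*a*t + 8*cos(t**3/3 - t**2/4 + 5*t/3))/2] = -5*a/2 + 4*t**2*sin(t**3/3 - t**2/4 + 5*t/3) - 2*t*sin(t**3/3 - t**2/4 + 5*t/3) + 20*sin(t**3/3 - t**2/4 + 5*t/3)/3 = f(t).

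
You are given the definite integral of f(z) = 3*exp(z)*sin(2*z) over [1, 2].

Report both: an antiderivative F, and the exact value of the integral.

Antiderivative: F(z) = 3*exp(z)*sin(2*z)/5 - 6*exp(z)*cos(2*z)/5; value = 3*exp(2)*sin(4)/5 - 3*exp(1)*sin(2)/5 + 6*exp(1)*cos(2)/5 - 6*exp(2)*cos(4)/5

Any candidate F(z) must reproduce f(z) exactly when differentiated.
F(z) = 3*exp(z)*sin(2*z)/5 - 6*exp(z)*cos(2*z)/5 is an antiderivative of f.
Check: d/dz[3*exp(z)*sin(2*z)/5 - 6*exp(z)*cos(2*z)/5] = 3*exp(z)*sin(2*z) = f(z).
F(2) = 3*exp(2)*sin(4)/5 - 6*exp(2)*cos(4)/5; F(1) = -6*exp(1)*cos(2)/5 + 3*exp(1)*sin(2)/5.
Integral = F(2) - F(1) = 3*exp(2)*sin(4)/5 - 3*exp(1)*sin(2)/5 + 6*exp(1)*cos(2)/5 - 6*exp(2)*cos(4)/5.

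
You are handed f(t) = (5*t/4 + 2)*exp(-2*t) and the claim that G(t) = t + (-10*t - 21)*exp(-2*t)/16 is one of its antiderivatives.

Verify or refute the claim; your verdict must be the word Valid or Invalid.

d/dt[G] = (5*t + 4*exp(2*t) + 8)*exp(-2*t)/4
d/dt[G] - f(t) = 1 != 0.

Invalid: d/dt[G] - f = 1, which is not 0.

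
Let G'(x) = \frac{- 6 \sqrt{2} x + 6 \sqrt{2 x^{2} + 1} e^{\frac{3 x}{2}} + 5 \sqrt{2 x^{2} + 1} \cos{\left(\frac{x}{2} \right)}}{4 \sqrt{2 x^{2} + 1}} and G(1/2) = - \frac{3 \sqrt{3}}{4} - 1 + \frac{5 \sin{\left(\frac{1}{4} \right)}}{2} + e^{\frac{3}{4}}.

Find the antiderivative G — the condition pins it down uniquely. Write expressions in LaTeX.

A first test for any G(x): its x-derivative must equal the given G'(x).
A general antiderivative is - \frac{3 \sqrt{x^{2} + \frac{1}{2}}}{2} + e^{\frac{3 x}{2}} + \frac{5 \sin{\left(\frac{x}{2} \right)}}{2} + C.
The condition gives C = - \frac{3 \sqrt{3}}{4} - 1 + \frac{5 \sin{\left(\frac{1}{4} \right)}}{2} + e^{\frac{3}{4}} - (- \frac{3 \sqrt{3}}{4} + \frac{5 \sin{\left(\frac{1}{4} \right)}}{2} + e^{\frac{3}{4}}) = -1.
So G(x) = \frac{\sqrt{2} \left(- 3 \sqrt{2 x^{2} + 1} + 2 \sqrt{2} e^{\frac{3 x}{2}} + 5 \sqrt{2} \sin{\left(\frac{x}{2} \right)} - 2 \sqrt{2}\right)}{4}.
Check: d/dx[\frac{\sqrt{2} \left(- 3 \sqrt{2 x^{2} + 1} + 2 \sqrt{2} e^{\frac{3 x}{2}} + 5 \sqrt{2} \sin{\left(\frac{x}{2} \right)} - 2 \sqrt{2}\right)}{4}] = \frac{- 6 \sqrt{2} x + 6 \sqrt{2 x^{2} + 1} e^{\frac{3 x}{2}} + 5 \sqrt{2 x^{2} + 1} \cos{\left(\frac{x}{2} \right)}}{4 \sqrt{2 x^{2} + 1}} = G'(x).

G(x) = \frac{\sqrt{2} \left(- 3 \sqrt{2 x^{2} + 1} + 2 \sqrt{2} e^{\frac{3 x}{2}} + 5 \sqrt{2} \sin{\left(\frac{x}{2} \right)} - 2 \sqrt{2}\right)}{4}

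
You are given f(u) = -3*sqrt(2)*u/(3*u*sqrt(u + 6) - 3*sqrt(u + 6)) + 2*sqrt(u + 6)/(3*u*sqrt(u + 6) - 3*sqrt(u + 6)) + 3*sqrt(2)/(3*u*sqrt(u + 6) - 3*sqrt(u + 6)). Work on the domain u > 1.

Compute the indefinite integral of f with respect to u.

The integrand splits into summands that can be handled one at a time.
Check: d/du[-4*sqrt(u/2 + 3) + 2*log(u - 1)/3] = (-3*sqrt(2)*u + 2*sqrt(u + 6) + 3*sqrt(2))/(3*u*sqrt(u + 6) - 3*sqrt(u + 6)), which equals f(u).

F(u) = -4*sqrt(u/2 + 3) + 2*log(u - 1)/3 + C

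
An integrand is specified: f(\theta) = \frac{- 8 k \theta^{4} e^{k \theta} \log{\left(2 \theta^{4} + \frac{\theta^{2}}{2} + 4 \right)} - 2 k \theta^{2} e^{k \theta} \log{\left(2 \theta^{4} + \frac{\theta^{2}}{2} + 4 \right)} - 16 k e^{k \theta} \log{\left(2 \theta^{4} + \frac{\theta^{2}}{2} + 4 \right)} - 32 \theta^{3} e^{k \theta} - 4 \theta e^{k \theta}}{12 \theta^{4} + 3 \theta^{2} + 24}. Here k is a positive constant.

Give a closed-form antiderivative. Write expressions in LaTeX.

An antiderivative is F(\theta) = - \frac{2 e^{k \theta} \log{\left(2 \theta^{4} + \frac{\theta^{2}}{2} + 4 \right)}}{3}.

f has the shape u'v + uv' for u = - \frac{2 e^{k \theta}}{3} and v = \log{\left(2 \theta^{4} + \frac{\theta^{2}}{2} + 4 \right)} — it is the derivative of the product u*v.
Check: d/d\theta[- \frac{2 e^{k \theta} \log{\left(2 \theta^{4} + \frac{\theta^{2}}{2} + 4 \right)}}{3}] = \frac{- 8 k \theta^{4} e^{k \theta} \log{\left(2 \theta^{4} + \frac{\theta^{2}}{2} + 4 \right)} - 2 k \theta^{2} e^{k \theta} \log{\left(2 \theta^{4} + \frac{\theta^{2}}{2} + 4 \right)} - 16 k e^{k \theta} \log{\left(2 \theta^{4} + \frac{\theta^{2}}{2} + 4 \right)} - 32 \theta^{3} e^{k \theta} - 4 \theta e^{k \theta}}{12 \theta^{4} + 3 \theta^{2} + 24} = f(\theta).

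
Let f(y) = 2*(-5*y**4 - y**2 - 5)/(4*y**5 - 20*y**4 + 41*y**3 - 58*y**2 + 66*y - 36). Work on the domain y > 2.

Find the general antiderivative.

F(y) = (-51442*(2*y - 3)*log(y - 2) + 45957*(2*y - 3)*log(y - 3/2) + 575*(2*y - 3)*log(y**2 + 2) - 506*sqrt(2)*(2*y - 3)*atan(sqrt(2)*y/2) - 26571)/(1734*(2*y - 3)) + C

Factor the denominator ((y - 2)*(2*y - 3)**2*(y**2 + 2)) and decompose: f = 23*(25*y - 22)/(867*(y**2 + 2)) + 15319/(289*(2*y - 3)) + 521/(17*(2*y - 3)**2) - 89/(3*(y - 2)); each piece integrates to a log, atan, or power term.
Check: d/dy[(-51442*(2*y - 3)*log(y - 2) + 45957*(2*y - 3)*log(y - 3/2) + 575*(2*y - 3)*log(y**2 + 2) - 506*sqrt(2)*(2*y - 3)*atan(sqrt(2)*y/2) - 26571)/(1734*(2*y - 3))] = (-10*y**4 - 2*y**2 - 10)/(4*y**5 - 20*y**4 + 41*y**3 - 58*y**2 + 66*y - 36), which equals f(y).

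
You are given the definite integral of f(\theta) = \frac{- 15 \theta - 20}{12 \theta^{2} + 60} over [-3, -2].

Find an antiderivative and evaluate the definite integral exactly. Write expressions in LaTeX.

Any candidate F(\theta) must reproduce f(\theta) exactly when differentiated.
F(\theta) = - \frac{5 \log{\left(\theta^{2} + 5 \right)}}{8} - \frac{\sqrt{5} \operatorname{atan}{\left(\frac{\sqrt{5} \theta}{5} \right)}}{3} is an antiderivative of f.
Check: d/d\theta[- \frac{5 \log{\left(\theta^{2} + 5 \right)}}{8} - \frac{\sqrt{5} \operatorname{atan}{\left(\frac{\sqrt{5} \theta}{5} \right)}}{3}] = \frac{- 15 \theta - 20}{12 \theta^{2} + 60} = f(\theta).
F(-2) = - \frac{5 \log{\left(9 \right)}}{8} + \frac{\sqrt{5} \operatorname{atan}{\left(\frac{2 \sqrt{5}}{5} \right)}}{3}; F(-3) = - \frac{5 \log{\left(14 \right)}}{8} + \frac{\sqrt{5} \operatorname{atan}{\left(\frac{3 \sqrt{5}}{5} \right)}}{3}.
Integral = F(-2) - F(-3) = - \frac{5 \log{\left(9 \right)}}{8} - \frac{\sqrt{5} \operatorname{atan}{\left(\frac{3 \sqrt{5}}{5} \right)}}{3} + \frac{\sqrt{5} \operatorname{atan}{\left(\frac{2 \sqrt{5}}{5} \right)}}{3} + \frac{5 \log{\left(14 \right)}}{8}.

Antiderivative: F(\theta) = - \frac{5 \log{\left(\theta^{2} + 5 \right)}}{8} - \frac{\sqrt{5} \operatorname{atan}{\left(\frac{\sqrt{5} \theta}{5} \right)}}{3}; value = - \frac{5 \log{\left(9 \right)}}{8} - \frac{\sqrt{5} \operatorname{atan}{\left(\frac{3 \sqrt{5}}{5} \right)}}{3} + \frac{\sqrt{5} \operatorname{atan}{\left(\frac{2 \sqrt{5}}{5} \right)}}{3} + \frac{5 \log{\left(14 \right)}}{8}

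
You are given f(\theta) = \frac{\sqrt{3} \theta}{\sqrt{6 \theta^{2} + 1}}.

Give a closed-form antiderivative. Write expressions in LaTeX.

f matches the chain-rule pattern g'(h)*h' with inner function h(\theta) = 2 \theta^{2} + \frac{1}{3}; substituting u = h(\theta) collapses the integral.
Check: d/d\theta[\frac{\sqrt{2 \theta^{2} + \frac{1}{3}}}{2}] = \frac{\sqrt{3} \theta}{\sqrt{6 \theta^{2} + 1}} = f(\theta).

An antiderivative is F(\theta) = \frac{\sqrt{2 \theta^{2} + \frac{1}{3}}}{2}.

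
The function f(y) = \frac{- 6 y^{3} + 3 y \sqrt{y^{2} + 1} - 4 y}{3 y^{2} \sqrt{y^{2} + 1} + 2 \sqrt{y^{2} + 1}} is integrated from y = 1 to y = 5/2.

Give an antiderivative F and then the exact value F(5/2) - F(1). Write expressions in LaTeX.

A candidate is checked by its d/dy: the result must match f(y).
F(y) = \frac{- 4 \sqrt{y^{2} + 1} + \log{\left(2 y^{2} + \frac{4}{3} \right)}}{2} is an antiderivative of f.
Check: d/dy[\frac{- 4 \sqrt{y^{2} + 1} + \log{\left(2 y^{2} + \frac{4}{3} \right)}}{2}] = \frac{- 6 y^{3} + 3 y \sqrt{y^{2} + 1} - 4 y}{3 y^{2} \sqrt{y^{2} + 1} + 2 \sqrt{y^{2} + 1}} = f(y).
F(5/2) = - \sqrt{29} + \frac{\log{\left(\frac{83}{6} \right)}}{2}; F(1) = - 2 \sqrt{2} + \frac{\log{\left(\frac{10}{3} \right)}}{2}.
Integral = F(5/2) - F(1) = - \sqrt{29} - \frac{\log{\left(\frac{10}{3} \right)}}{2} + \frac{\log{\left(\frac{83}{6} \right)}}{2} + 2 \sqrt{2}.

Antiderivative: F(y) = \frac{- 4 \sqrt{y^{2} + 1} + \log{\left(2 y^{2} + \frac{4}{3} \right)}}{2}; value = - \sqrt{29} - \frac{\log{\left(\frac{10}{3} \right)}}{2} + \frac{\log{\left(\frac{83}{6} \right)}}{2} + 2 \sqrt{2}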